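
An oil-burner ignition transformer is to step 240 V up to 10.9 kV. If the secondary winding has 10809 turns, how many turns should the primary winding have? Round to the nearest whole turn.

N_p/N_s = V_p/V_s, so N_p = 10809 × 240/10900 = 238.0 ≈ 238 turns.

N_p = 238 turns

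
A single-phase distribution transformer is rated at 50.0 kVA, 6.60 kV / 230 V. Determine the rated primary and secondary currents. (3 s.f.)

I_p ≈ 7.58 A, I_s ≈ 217 A

I_p = S/V_p = 50000/6600 = 7.58 A.
I_s = S/V_s = 50000/230 = 217 A.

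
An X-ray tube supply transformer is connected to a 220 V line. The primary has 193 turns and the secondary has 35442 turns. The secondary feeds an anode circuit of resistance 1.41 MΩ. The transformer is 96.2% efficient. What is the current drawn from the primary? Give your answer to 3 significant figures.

V_s = 220 × 35442/193 = 40400 V.
I_s = V_s/R = 40400/(1.41×10^6) = 0.028653 A.
P_out = V_s I_s = 40400 × 0.028653 = 1157.6 W.
P_in = P_out/η = 1157.6/0.962 = 1203.3 W.
I_p = P_in/V_p = 1203.3/220 = 5.47 A.

I_p ≈ 5.47 A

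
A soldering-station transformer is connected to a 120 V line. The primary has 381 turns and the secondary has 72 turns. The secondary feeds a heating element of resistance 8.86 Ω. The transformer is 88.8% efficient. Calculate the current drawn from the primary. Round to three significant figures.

V_s = 120 × 72/381 = 22.677 V.
I_s = V_s/R = 22.677/8.86 = 2.5595 A.
P_out = V_s I_s = 22.677 × 2.5595 = 58.042 W.
P_in = P_out/η = 58.042/0.888 = 65.363 W.
I_p = P_in/V_p = 65.363/120 = 0.545 A.

I_p ≈ 0.545 A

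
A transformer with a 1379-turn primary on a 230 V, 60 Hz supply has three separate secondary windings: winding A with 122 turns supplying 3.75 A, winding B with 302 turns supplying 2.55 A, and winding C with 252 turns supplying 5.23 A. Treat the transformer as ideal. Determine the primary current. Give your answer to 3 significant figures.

V_A = 230 × 122/1379 = 20.348 V; V_B = 230 × 302/1379 = 50.370 V; V_C = 230 × 252/1379 = 42.030 V.
P_out = V_A I_A + V_B I_B + V_C I_C = 20.348×3.75 + 50.370×2.55 + 42.030×5.23 = 76.305 + 128.44 + 219.82 = 424.57 W.
Ideal ⇒ P_in = P_out, so I_p = P_out/V_p = 424.57/230 = 1.85 A.

I_p ≈ 1.85 A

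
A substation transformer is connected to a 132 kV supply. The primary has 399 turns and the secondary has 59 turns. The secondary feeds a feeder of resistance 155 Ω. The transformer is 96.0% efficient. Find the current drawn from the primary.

I_p ≈ 19.4 A

V_s = 132000 × 59/399 = 19519 V.
I_s = V_s/R = 19519/155 = 125.93 A.
P_out = V_s I_s = 19519 × 125.93 = 2.4580×10^6 W.
P_in = P_out/η = 2.4580×10^6/0.960 = 2.5604×10^6 W.
I_p = P_in/V_p = 2.5604×10^6/132000 = 19.4 A.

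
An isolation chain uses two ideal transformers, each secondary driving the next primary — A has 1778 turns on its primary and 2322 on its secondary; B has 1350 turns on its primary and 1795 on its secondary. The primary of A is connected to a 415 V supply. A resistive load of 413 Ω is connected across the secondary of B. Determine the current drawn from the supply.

After A: V = 415.00 × 2322/1778 = 541.97 V.
After B: V = 541.97 × 1795/1350 = 720.62 V.
I_load = 720.62/413 = 1.7449 A, so P_out = 720.62 × 1.7449 = 1257.4 W.
All ideal ⇒ P_in = P_out, so I_supply = 1257.4/415 = 3.03 A.

I_supply ≈ 3.03 A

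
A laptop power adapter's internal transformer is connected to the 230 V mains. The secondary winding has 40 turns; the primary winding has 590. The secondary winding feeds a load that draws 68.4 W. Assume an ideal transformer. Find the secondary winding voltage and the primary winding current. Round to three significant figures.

V_s ≈ 15.6 V, I_p ≈ 0.297 A

V_s = V_p × N_s/N_p = 230 × 40/590 = 15.593 V.
I_s = P/V_s = 68.4/15.593 = 4.3865 A.
I_p = I_s × N_s/N_p = 4.3865 × 40/590 = 0.297 A.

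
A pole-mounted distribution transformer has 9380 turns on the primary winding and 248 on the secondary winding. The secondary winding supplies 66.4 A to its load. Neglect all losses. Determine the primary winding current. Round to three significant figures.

I_p ≈ 1.76 A

For an ideal transformer I_p/I_s = N_s/N_p, so I_p = 66.4 × 248/9380 = 1.76 A.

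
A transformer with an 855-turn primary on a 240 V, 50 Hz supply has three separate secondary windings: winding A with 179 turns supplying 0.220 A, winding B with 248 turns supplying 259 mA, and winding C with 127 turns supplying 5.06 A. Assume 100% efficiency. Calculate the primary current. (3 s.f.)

V_A = 240 × 179/855 = 50.246 V; V_B = 240 × 248/855 = 69.614 V; V_C = 240 × 127/855 = 35.649 V.
P_out = V_A I_A + V_B I_B + V_C I_C = 50.246×0.220 + 69.614×0.259 + 35.649×5.06 = 11.054 + 18.030 + 180.38 = 209.47 W.
Ideal ⇒ P_in = P_out, so I_p = P_out/V_p = 209.47/240 = 0.873 A.

I_p ≈ 0.873 A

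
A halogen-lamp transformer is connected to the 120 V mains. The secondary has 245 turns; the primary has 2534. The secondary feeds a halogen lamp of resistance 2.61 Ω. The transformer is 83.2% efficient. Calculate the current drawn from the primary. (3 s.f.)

V_s = 120 × 245/2534 = 11.602 V.
I_s = V_s/R = 11.602/2.61 = 4.4453 A.
P_out = V_s I_s = 11.602 × 4.4453 = 51.575 W.
P_in = P_out/η = 51.575/0.832 = 61.989 W.
I_p = P_in/V_p = 61.989/120 = 0.517 A.

I_p ≈ 0.517 A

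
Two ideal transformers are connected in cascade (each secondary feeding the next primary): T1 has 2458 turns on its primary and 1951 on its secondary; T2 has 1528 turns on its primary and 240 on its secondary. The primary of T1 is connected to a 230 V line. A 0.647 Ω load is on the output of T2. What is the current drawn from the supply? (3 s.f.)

Secondary of T1: V = 230.00 × 1951/2458 = 182.56 V.
Secondary of T2: V = 182.56 × 240/1528 = 28.674 V.
I_load = 28.674/0.647 = 44.319 A, so P_out = 28.674 × 44.319 = 1270.8 W.
All ideal ⇒ P_in = P_out, so I_supply = 1270.8/230 = 5.53 A.

I_supply ≈ 5.53 A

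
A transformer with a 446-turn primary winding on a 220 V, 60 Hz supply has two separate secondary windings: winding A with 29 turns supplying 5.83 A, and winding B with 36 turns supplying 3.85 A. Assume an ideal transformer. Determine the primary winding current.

V_A = 220 × 29/446 = 14.305 V; V_B = 220 × 36/446 = 17.758 V.
P_out = V_A I_A + V_B I_B = 14.305×5.83 + 17.758×3.85 = 83.398 + 68.368 = 151.77 W.
Ideal ⇒ P_in = P_out, so I_p = P_out/V_p = 151.77/220 = 0.690 A.

I_p ≈ 0.690 A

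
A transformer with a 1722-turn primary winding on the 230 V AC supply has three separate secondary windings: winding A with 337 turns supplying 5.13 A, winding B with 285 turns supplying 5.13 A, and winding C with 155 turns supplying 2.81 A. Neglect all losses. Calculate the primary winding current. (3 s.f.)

V_A = 230 × 337/1722 = 45.012 V; V_B = 230 × 285/1722 = 38.066 V; V_C = 230 × 155/1722 = 20.703 V.
P_out = V_A I_A + V_B I_B + V_C I_C = 45.012×5.13 + 38.066×5.13 + 20.703×2.81 = 230.91 + 195.28 + 58.175 = 484.36 W.
Ideal ⇒ P_in = P_out, so I_p = P_out/V_p = 484.36/230 = 2.11 A.

I_p ≈ 2.11 A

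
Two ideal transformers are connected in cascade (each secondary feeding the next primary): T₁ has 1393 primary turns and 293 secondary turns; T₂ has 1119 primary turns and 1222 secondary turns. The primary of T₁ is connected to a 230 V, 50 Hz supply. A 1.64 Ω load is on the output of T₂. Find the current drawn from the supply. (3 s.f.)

I_supply ≈ 7.40 A

Secondary of T₁: V = 230.00 × 293/1393 = 48.378 V.
Secondary of T₂: V = 48.378 × 1222/1119 = 52.831 V.
I_load = 52.831/1.64 = 32.214 A, so P_out = 52.831 × 32.214 = 1701.9 W.
All ideal ⇒ P_in = P_out, so I_supply = 1701.9/230 = 7.40 A.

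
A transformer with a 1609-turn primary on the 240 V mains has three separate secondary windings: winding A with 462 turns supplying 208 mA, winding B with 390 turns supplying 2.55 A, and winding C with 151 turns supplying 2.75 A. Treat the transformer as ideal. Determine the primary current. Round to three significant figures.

I_p ≈ 0.936 A

V_A = 240 × 462/1609 = 68.912 V; V_B = 240 × 390/1609 = 58.173 V; V_C = 240 × 151/1609 = 22.523 V.
P_out = V_A I_A + V_B I_B + V_C I_C = 68.912×0.208 + 58.173×2.55 + 22.523×2.75 = 14.334 + 148.34 + 61.939 = 224.61 W.
Ideal ⇒ P_in = P_out, so I_p = P_out/V_p = 224.61/240 = 0.936 A.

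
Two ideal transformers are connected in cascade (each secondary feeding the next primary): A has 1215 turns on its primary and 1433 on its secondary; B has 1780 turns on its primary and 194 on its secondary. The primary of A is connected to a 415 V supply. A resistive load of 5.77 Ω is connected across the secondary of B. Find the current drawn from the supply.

After A: V = 415.00 × 1433/1215 = 489.46 V.
After B: V = 489.46 × 194/1780 = 53.346 V.
I_load = 53.346/5.77 = 9.2454 A, so P_out = 53.346 × 9.2454 = 493.20 W.
All ideal ⇒ P_in = P_out, so I_supply = 493.20/415 = 1.19 A.

I_supply ≈ 1.19 A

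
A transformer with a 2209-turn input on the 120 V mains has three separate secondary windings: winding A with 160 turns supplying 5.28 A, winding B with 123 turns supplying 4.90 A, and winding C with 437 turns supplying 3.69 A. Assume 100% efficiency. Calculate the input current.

I_in ≈ 1.39 A

V_A = 120 × 160/2209 = 8.6917 V; V_B = 120 × 123/2209 = 6.6818 V; V_C = 120 × 437/2209 = 23.739 V.
P_out = V_A I_A + V_B I_B + V_C I_C = 8.6917×5.28 + 6.6818×4.90 + 23.739×3.69 = 45.892 + 32.741 + 87.598 = 166.23 W.
Ideal ⇒ P_in = P_out, so I_in = P_out/V_in = 166.23/120 = 1.39 A.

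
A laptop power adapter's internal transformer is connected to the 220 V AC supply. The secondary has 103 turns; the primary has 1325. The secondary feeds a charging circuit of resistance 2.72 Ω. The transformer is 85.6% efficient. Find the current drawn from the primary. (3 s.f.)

I_p ≈ 0.571 A

V_s = 220 × 103/1325 = 17.102 V.
I_s = V_s/R = 17.102/2.72 = 6.2875 A.
P_out = V_s I_s = 17.102 × 6.2875 = 107.53 W.
P_in = P_out/η = 107.53/0.856 = 125.62 W.
I_p = P_in/V_p = 125.62/220 = 0.571 A.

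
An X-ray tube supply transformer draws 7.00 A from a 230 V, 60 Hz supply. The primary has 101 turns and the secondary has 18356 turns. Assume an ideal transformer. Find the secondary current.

I_s/I_p = N_p/N_s, so I_s = 7.00 × 101/18356 = 0.0385 A.

I_s ≈ 0.0385 A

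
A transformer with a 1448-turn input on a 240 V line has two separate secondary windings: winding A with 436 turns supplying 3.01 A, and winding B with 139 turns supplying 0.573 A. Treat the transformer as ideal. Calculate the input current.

V_A = 240 × 436/1448 = 72.265 V; V_B = 240 × 139/1448 = 23.039 V.
P_out = V_A I_A + V_B I_B = 72.265×3.01 + 23.039×0.573 = 217.52 + 13.201 = 230.72 W.
Ideal ⇒ P_in = P_out, so I_in = P_out/V_in = 230.72/240 = 0.961 A.

I_in ≈ 0.961 A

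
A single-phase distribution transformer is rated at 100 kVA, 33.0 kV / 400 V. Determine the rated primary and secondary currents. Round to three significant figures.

I_p ≈ 3.03 A, I_s ≈ 250 A

I_p = S/V_p = 100000/33000 = 3.03 A.
I_s = S/V_s = 100000/400 = 250 A.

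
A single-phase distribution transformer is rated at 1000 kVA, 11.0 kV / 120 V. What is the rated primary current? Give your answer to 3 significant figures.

I_p = S/V_p = 1000000/11000 = 90.9 A.

I_p ≈ 90.9 A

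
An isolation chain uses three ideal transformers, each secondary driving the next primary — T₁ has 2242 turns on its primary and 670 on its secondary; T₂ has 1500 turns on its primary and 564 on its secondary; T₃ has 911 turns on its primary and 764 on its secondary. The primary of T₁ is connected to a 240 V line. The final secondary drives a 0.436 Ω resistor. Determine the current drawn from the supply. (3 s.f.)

I_supply ≈ 4.89 A

After T₁: V = 240.00 × 670/2242 = 71.722 V.
After T₂: V = 71.722 × 564/1500 = 26.967 V.
After T₃: V = 26.967 × 764/911 = 22.616 V.
I_load = 22.616/0.436 = 51.871 A, so P_out = 22.616 × 51.871 = 1173.1 W.
All ideal ⇒ P_in = P_out, so I_supply = 1173.1/240 = 4.89 A.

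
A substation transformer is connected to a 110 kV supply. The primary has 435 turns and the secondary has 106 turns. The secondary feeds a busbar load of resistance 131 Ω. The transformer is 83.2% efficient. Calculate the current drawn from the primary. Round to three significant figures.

I_p ≈ 59.9 A

V_s = 110000 × 106/435 = 26805 V.
I_s = V_s/R = 26805/131 = 204.62 A.
P_out = V_s I_s = 26805 × 204.62 = 5.4846×10^6 W.
P_in = P_out/η = 5.4846×10^6/0.832 = 6.5921×10^6 W.
I_p = P_in/V_p = 6.5921×10^6/110000 = 59.9 A.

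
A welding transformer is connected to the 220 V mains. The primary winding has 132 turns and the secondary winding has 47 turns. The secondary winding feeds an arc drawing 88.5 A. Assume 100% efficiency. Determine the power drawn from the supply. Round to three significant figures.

I_p = I_s × N_s/N_p = 88.5 × 47/132 = 31.511 A.
P = V_p I_p = 220 × 31.511 = 6930 W.

P ≈ 6930 W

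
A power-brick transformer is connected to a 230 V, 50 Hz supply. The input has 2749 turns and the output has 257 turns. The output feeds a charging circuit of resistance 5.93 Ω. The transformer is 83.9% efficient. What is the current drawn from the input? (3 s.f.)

V_out = 230 × 257/2749 = 21.502 V.
I_out = V_out/R = 21.502/5.93 = 3.6260 A.
P_out = V_out I_out = 21.502 × 3.6260 = 77.968 W.
P_in = P_out/η = 77.968/0.839 = 92.930 W.
I_in = P_in/V_in = 92.930/230 = 0.404 A.

I_in ≈ 0.404 A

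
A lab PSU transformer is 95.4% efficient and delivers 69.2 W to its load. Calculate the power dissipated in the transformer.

P_in = P_out/η = 69.2/0.954 = 72.5367 W.
P_loss = P_in − P_out = 72.5367 − 69.2 = 3.34 W.

P_loss ≈ 3.34 W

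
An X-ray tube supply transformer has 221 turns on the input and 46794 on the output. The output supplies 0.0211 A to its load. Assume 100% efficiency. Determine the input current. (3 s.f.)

I_in ≈ 4.47 A

For an ideal transformer I_in/I_out = N_out/N_in, so I_in = 0.0211 × 46794/221 = 4.47 A.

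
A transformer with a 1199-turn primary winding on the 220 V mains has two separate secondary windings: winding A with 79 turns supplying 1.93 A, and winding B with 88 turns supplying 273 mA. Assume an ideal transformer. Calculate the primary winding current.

I_p ≈ 0.147 A

V_A = 220 × 79/1199 = 14.495 V; V_B = 220 × 88/1199 = 16.147 V.
P_out = V_A I_A + V_B I_B = 14.495×1.93 + 16.147×0.273 = 27.976 + 4.4081 = 32.384 W.
Ideal ⇒ P_in = P_out, so I_p = P_out/V_p = 32.384/220 = 0.147 A.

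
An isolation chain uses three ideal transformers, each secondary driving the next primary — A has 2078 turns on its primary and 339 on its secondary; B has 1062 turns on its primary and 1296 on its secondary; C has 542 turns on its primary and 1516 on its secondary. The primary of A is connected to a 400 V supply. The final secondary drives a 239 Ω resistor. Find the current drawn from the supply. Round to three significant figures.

Secondary of A: V = 400.00 × 339/2078 = 65.255 V.
Secondary of B: V = 65.255 × 1296/1062 = 79.633 V.
Secondary of C: V = 79.633 × 1516/542 = 222.74 V.
I_load = 222.74/239 = 0.93196 A, so P_out = 222.74 × 0.93196 = 207.58 W.
All ideal ⇒ P_in = P_out, so I_supply = 207.58/400 = 0.519 A.

I_supply ≈ 0.519 A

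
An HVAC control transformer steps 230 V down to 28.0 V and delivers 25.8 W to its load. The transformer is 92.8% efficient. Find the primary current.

P_in = P_out/η = 25.8/0.928 = 27.802 W.
I_p = P_in/V_p = 27.802/230 = 0.121 A.

I_p ≈ 0.121 A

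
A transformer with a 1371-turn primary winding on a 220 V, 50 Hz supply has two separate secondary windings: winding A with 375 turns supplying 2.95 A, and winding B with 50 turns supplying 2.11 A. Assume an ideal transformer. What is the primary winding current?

I_p ≈ 0.884 A

V_A = 220 × 375/1371 = 60.175 V; V_B = 220 × 50/1371 = 8.0233 V.
P_out = V_A I_A + V_B I_B = 60.175×2.95 + 8.0233×2.11 = 177.52 + 16.929 = 194.45 W.
Ideal ⇒ P_in = P_out, so I_p = P_out/V_p = 194.45/220 = 0.884 A.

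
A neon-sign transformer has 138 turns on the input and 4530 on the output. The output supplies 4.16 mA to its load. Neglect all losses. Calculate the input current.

For an ideal transformer I_in/I_out = N_out/N_in, so I_in = 0.00416 × 4530/138 = 0.137 A.

I_in ≈ 0.137 A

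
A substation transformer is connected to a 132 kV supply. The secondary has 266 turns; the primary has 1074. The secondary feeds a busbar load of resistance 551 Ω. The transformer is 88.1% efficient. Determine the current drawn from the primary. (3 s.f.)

I_p ≈ 16.7 A

V_s = 132000 × 266/1074 = 32693 V.
I_s = V_s/R = 32693/551 = 59.333 A.
P_out = V_s I_s = 32693 × 59.333 = 1.9398×10^6 W.
P_in = P_out/η = 1.9398×10^6/0.881 = 2.2018×10^6 W.
I_p = P_in/V_p = 2.2018×10^6/132000 = 16.7 A.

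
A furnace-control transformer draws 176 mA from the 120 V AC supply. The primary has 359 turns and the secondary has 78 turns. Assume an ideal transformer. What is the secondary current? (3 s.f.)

I_s/I_p = N_p/N_s, so I_s = 0.176 × 359/78 = 0.810 A.

I_s ≈ 0.810 A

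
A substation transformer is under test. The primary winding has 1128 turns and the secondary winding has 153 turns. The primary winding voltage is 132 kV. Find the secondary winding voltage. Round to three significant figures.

V_s/V_p = N_s/N_p, so V_s = 132000 × 153/1128 = 17900 V.

V_s ≈ 17900 V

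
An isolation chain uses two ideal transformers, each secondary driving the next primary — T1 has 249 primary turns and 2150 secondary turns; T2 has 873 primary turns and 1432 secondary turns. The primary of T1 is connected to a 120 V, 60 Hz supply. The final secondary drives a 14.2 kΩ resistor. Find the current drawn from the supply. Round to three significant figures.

I_supply ≈ 1.70 A

After T1: V = 120.00 × 2150/249 = 1036.1 V.
After T2: V = 1036.1 × 1432/873 = 1699.6 V.
I_load = 1699.6/14200 = 0.11969 A, so P_out = 1699.6 × 0.11969 = 203.43 W.
All ideal ⇒ P_in = P_out, so I_supply = 203.43/120 = 1.70 A.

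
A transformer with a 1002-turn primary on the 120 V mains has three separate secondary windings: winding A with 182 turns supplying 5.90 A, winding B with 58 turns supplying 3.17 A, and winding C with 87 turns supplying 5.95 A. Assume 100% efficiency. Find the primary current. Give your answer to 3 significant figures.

I_p ≈ 1.77 A

V_A = 120 × 182/1002 = 21.796 V; V_B = 120 × 58/1002 = 6.9461 V; V_C = 120 × 87/1002 = 10.419 V.
P_out = V_A I_A + V_B I_B + V_C I_C = 21.796×5.90 + 6.9461×3.17 + 10.419×5.95 = 128.60 + 22.019 + 61.994 = 212.61 W.
Ideal ⇒ P_in = P_out, so I_p = P_out/V_p = 212.61/120 = 1.77 A.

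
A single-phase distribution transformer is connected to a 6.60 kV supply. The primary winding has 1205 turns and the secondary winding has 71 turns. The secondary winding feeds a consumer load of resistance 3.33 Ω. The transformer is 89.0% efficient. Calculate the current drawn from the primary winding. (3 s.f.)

I_p ≈ 7.73 A

V_s = 6600 × 71/1205 = 388.88 V.
I_s = V_s/R = 388.88/3.33 = 116.78 A.
P_out = V_s I_s = 388.88 × 116.78 = 45414 W.
P_in = P_out/η = 45414/0.890 = 51027 W.
I_p = P_in/V_p = 51027/6600 = 7.73 A.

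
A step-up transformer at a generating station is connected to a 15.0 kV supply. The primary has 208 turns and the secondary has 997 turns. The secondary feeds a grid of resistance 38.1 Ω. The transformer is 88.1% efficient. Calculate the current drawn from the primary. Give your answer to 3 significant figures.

V_s = 15000 × 997/208 = 71899 V.
I_s = V_s/R = 71899/38.1 = 1887.1 A.
P_out = V_s I_s = 71899 × 1887.1 = 1.3568×10^8 W.
P_in = P_out/η = 1.3568×10^8/0.881 = 1.5401×10^8 W.
I_p = P_in/V_p = 1.5401×10^8/15000 = 10300 A.

I_p ≈ 10300 A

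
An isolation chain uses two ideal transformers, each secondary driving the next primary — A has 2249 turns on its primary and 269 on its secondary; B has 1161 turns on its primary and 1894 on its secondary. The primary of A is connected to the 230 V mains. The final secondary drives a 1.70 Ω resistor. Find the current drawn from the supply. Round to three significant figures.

Secondary of A: V = 230.00 × 269/2249 = 27.510 V.
Secondary of B: V = 27.510 × 1894/1161 = 44.879 V.
I_load = 44.879/1.70 = 26.399 A, so P_out = 44.879 × 26.399 = 1184.8 W.
All ideal ⇒ P_in = P_out, so I_supply = 1184.8/230 = 5.15 A.

I_supply ≈ 5.15 A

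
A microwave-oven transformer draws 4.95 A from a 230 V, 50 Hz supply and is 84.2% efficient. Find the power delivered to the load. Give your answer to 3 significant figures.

P_out ≈ 959 W

P_in = V_p I_p = 230 × 4.95 = 1138.5 W.
P_out = η P_in = 0.842 × 1138.5 = 959 W.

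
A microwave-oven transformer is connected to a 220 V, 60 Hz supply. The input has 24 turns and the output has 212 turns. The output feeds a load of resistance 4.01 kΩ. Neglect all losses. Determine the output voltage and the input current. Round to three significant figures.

V_out = V_in × N_out/N_in = 220 × 212/24 = 1943.3 V.
I_out = V_out/R = 1943.3/4010 = 0.48462 A.
I_in = I_out × N_out/N_in = 0.48462 × 212/24 = 4.28 A.

V_out ≈ 1940 V, I_in ≈ 4.28 A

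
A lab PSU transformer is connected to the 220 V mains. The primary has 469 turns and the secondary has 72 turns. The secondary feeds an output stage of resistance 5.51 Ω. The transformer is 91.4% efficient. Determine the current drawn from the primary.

V_s = 220 × 72/469 = 33.774 V.
I_s = V_s/R = 33.774/5.51 = 6.1296 A.
P_out = V_s I_s = 33.774 × 6.1296 = 207.02 W.
P_in = P_out/η = 207.02/0.914 = 226.50 W.
I_p = P_in/V_p = 226.50/220 = 1.03 A.

I_p ≈ 1.03 A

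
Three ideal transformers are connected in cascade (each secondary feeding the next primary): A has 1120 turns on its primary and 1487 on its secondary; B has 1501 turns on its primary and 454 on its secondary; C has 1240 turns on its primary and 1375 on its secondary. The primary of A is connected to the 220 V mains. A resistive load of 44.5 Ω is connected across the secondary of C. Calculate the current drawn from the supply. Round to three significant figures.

Secondary of A: V = 220.00 × 1487/1120 = 292.09 V.
Secondary of B: V = 292.09 × 454/1501 = 88.347 V.
Secondary of C: V = 88.347 × 1375/1240 = 97.965 V.
I_load = 97.965/44.5 = 2.2015 A, so P_out = 97.965 × 2.2015 = 215.67 W.
All ideal ⇒ P_in = P_out, so I_supply = 215.67/220 = 0.980 A.

I_supply ≈ 0.980 A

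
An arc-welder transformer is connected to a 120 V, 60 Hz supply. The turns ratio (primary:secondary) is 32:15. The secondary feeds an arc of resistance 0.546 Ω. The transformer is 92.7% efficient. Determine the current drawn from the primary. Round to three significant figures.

I_p ≈ 52.1 A

V_s = 120 × 15/32 = 56.250 V.
I_s = V_s/R = 56.250/0.546 = 103.02 A.
P_out = V_s I_s = 56.250 × 103.02 = 5795.0 W.
P_in = P_out/η = 5795.0/0.927 = 6251.3 W.
I_p = P_in/V_p = 6251.3/120 = 52.1 A.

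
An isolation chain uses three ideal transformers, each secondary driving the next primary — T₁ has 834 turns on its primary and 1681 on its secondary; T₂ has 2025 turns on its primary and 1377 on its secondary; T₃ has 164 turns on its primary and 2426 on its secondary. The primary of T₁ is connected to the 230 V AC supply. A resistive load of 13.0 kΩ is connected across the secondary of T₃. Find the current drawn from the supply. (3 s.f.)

After T₁: V = 230.00 × 1681/834 = 463.59 V.
After T₂: V = 463.59 × 1377/2025 = 315.24 V.
After T₃: V = 315.24 × 2426/164 = 4663.2 V.
I_load = 4663.2/13000 = 0.35871 A, so P_out = 4663.2 × 0.35871 = 1672.7 W.
All ideal ⇒ P_in = P_out, so I_supply = 1672.7/230 = 7.27 A.

I_supply ≈ 7.27 A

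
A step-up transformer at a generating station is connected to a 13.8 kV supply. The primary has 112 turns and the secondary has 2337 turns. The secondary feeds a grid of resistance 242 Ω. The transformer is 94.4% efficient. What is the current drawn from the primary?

I_p ≈ 26300 A

V_s = 13800 × 2337/112 = 287950 V.
I_s = V_s/R = 287950/242 = 1189.9 A.
P_out = V_s I_s = 287950 × 1189.9 = 3.4263×10^8 W.
P_in = P_out/η = 3.4263×10^8/0.944 = 3.6295×10^8 W.
I_p = P_in/V_p = 3.6295×10^8/13800 = 26300 A.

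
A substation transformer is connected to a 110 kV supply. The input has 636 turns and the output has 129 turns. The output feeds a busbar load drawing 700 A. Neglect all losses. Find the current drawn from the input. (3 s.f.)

I_in ≈ 142 A

For an ideal transformer I_in N_in = I_out N_out, so I_in = 700 × 129/636 = 142 A.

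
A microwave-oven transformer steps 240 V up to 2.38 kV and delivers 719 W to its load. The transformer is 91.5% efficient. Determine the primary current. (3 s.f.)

I_p ≈ 3.27 A

P_in = P_out/η = 719/0.915 = 785.79 W.
I_p = P_in/V_p = 785.79/240 = 3.27 A.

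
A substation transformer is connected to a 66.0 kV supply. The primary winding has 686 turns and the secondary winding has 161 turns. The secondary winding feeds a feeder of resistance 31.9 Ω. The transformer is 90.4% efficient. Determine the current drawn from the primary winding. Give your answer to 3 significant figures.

I_p ≈ 126 A

V_s = 66000 × 161/686 = 15490 V.
I_s = V_s/R = 15490/31.9 = 485.57 A.
P_out = V_s I_s = 15490 × 485.57 = 7.5214×10^6 W.
P_in = P_out/η = 7.5214×10^6/0.904 = 8.3202×10^6 W.
I_p = P_in/V_p = 8.3202×10^6/66000 = 126 A.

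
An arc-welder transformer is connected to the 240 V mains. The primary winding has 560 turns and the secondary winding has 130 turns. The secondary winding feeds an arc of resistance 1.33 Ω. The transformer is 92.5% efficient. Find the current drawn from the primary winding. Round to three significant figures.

V_s = 240 × 130/560 = 55.714 V.
I_s = V_s/R = 55.714/1.33 = 41.890 A.
P_out = V_s I_s = 55.714 × 41.890 = 2333.9 W.
P_in = P_out/η = 2333.9/0.925 = 2523.1 W.
I_p = P_in/V_p = 2523.1/240 = 10.5 A.

I_p ≈ 10.5 A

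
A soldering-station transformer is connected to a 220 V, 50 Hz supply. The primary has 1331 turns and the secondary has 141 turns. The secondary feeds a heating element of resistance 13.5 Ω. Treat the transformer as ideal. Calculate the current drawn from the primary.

I_p ≈ 0.183 A

V_s = V_p × N_s/N_p = 220 × 141/1331 = 23.306 V.
I_s = V_s/R = 23.306/13.5 = 1.7264 A.
For an ideal transformer I_p N_p = I_s N_s, so I_p = 1.7264 × 141/1331 = 0.183 A.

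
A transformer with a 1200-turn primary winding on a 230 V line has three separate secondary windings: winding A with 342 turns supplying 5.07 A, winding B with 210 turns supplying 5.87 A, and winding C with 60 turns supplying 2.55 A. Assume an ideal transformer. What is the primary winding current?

I_p ≈ 2.60 A

V_A = 230 × 342/1200 = 65.550 V; V_B = 230 × 210/1200 = 40.250 V; V_C = 230 × 60/1200 = 11.500 V.
P_out = V_A I_A + V_B I_B + V_C I_C = 65.550×5.07 + 40.250×5.87 + 11.500×2.55 = 332.34 + 236.27 + 29.325 = 597.93 W.
Ideal ⇒ P_in = P_out, so I_p = P_out/V_p = 597.93/230 = 2.60 A.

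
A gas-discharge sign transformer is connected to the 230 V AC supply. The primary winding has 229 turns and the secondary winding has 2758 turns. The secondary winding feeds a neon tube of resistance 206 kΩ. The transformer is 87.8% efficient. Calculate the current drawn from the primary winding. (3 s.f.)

V_s = 230 × 2758/229 = 2770.0 V.
I_s = V_s/R = 2770.0/206000 = 0.013447 A.
P_out = V_s I_s = 2770.0 × 0.013447 = 37.248 W.
P_in = P_out/η = 37.248/0.878 = 42.424 W.
I_p = P_in/V_p = 42.424/230 = 0.184 A.

I_p ≈ 0.184 A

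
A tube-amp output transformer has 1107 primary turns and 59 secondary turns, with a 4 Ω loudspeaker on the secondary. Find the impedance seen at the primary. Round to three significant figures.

Z_p ≈ 1410 Ω

Z_p = (N_p/N_s)² × Z_s = (1107/59)² × 4 = 1410 Ω.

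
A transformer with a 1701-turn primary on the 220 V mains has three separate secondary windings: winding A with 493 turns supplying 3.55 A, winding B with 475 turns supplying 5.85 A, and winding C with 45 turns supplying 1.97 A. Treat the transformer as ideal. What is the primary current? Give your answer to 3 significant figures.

V_A = 220 × 493/1701 = 63.762 V; V_B = 220 × 475/1701 = 61.434 V; V_C = 220 × 45/1701 = 5.8201 V.
P_out = V_A I_A + V_B I_B + V_C I_C = 63.762×3.55 + 61.434×5.85 + 5.8201×1.97 = 226.36 + 359.39 + 11.466 = 597.21 W.
Ideal ⇒ P_in = P_out, so I_p = P_out/V_p = 597.21/220 = 2.71 A.

I_p ≈ 2.71 A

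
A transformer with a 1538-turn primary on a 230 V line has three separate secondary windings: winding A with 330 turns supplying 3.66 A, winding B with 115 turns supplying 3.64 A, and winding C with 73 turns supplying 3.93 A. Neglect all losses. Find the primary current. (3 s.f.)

V_A = 230 × 330/1538 = 49.350 V; V_B = 230 × 115/1538 = 17.198 V; V_C = 230 × 73/1538 = 10.917 V.
P_out = V_A I_A + V_B I_B + V_C I_C = 49.350×3.66 + 17.198×3.64 + 10.917×3.93 = 180.62 + 62.599 + 42.903 = 286.12 W.
Ideal ⇒ P_in = P_out, so I_p = P_out/V_p = 286.12/230 = 1.24 A.

I_p ≈ 1.24 A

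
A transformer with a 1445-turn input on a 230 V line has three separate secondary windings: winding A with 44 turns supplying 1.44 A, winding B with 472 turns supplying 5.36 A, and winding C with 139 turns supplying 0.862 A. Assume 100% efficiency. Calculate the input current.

V_A = 230 × 44/1445 = 7.0035 V; V_B = 230 × 472/1445 = 75.128 V; V_C = 230 × 139/1445 = 22.125 V.
P_out = V_A I_A + V_B I_B + V_C I_C = 7.0035×1.44 + 75.128×5.36 + 22.125×0.862 = 10.085 + 402.69 + 19.071 = 431.84 W.
Ideal ⇒ P_in = P_out, so I_in = P_out/V_in = 431.84/230 = 1.88 A.

I_in ≈ 1.88 A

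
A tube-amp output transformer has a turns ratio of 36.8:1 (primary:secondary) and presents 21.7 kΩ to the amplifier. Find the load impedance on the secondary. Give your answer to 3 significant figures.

Z_s ≈ 16.0 Ω

Z_s = Z_p/(N_p/N_s)² = 21700/36.8² = 16.0 Ω.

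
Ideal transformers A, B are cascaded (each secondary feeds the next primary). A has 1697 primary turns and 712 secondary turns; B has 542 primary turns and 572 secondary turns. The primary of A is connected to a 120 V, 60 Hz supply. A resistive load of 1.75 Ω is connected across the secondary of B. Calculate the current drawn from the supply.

Secondary of A: V = 120.00 × 712/1697 = 50.348 V.
Secondary of B: V = 50.348 × 572/542 = 53.134 V.
I_load = 53.134/1.75 = 30.363 A, so P_out = 53.134 × 30.363 = 1613.3 W.
All ideal ⇒ P_in = P_out, so I_supply = 1613.3/120 = 13.4 A.

I_supply ≈ 13.4 A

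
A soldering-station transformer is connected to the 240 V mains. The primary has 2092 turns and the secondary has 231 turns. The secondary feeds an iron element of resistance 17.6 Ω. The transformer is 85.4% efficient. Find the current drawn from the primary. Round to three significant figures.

V_s = 240 × 231/2092 = 26.501 V.
I_s = V_s/R = 26.501/17.6 = 1.5057 A.
P_out = V_s I_s = 26.501 × 1.5057 = 39.903 W.
P_in = P_out/η = 39.903/0.854 = 46.725 W.
I_p = P_in/V_p = 46.725/240 = 0.195 A.

I_p ≈ 0.195 A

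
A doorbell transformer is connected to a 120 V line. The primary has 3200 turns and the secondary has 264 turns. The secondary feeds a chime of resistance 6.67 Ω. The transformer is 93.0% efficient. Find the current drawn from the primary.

I_p ≈ 0.132 A

V_s = 120 × 264/3200 = 9.9000 V.
I_s = V_s/R = 9.9000/6.67 = 1.4843 A.
P_out = V_s I_s = 9.9000 × 1.4843 = 14.694 W.
P_in = P_out/η = 14.694/0.930 = 15.800 W.
I_p = P_in/V_p = 15.800/120 = 0.132 A.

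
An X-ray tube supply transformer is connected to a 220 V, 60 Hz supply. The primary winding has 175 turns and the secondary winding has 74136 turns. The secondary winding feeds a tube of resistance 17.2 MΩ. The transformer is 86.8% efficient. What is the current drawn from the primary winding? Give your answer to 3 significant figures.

I_p ≈ 2.64 A

V_s = 220 × 74136/175 = 93200 V.
I_s = V_s/R = 93200/(1.72×10^7) = 0.0054186 A.
P_out = V_s I_s = 93200 × 0.0054186 = 505.01 W.
P_in = P_out/η = 505.01/0.868 = 581.81 W.
I_p = P_in/V_p = 581.81/220 = 2.64 A.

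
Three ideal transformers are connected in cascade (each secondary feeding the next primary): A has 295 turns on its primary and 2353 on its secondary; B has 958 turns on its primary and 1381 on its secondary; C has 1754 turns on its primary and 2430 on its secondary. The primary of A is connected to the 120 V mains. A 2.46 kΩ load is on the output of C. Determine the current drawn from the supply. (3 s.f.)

Secondary of A: V = 120.00 × 2353/295 = 957.15 V.
Secondary of B: V = 957.15 × 1381/958 = 1379.8 V.
Secondary of C: V = 1379.8 × 2430/1754 = 1911.6 V.
I_load = 1911.6/2460 = 0.77705 A, so P_out = 1911.6 × 0.77705 = 1485.4 W.
All ideal ⇒ P_in = P_out, so I_supply = 1485.4/120 = 12.4 A.

I_supply ≈ 12.4 A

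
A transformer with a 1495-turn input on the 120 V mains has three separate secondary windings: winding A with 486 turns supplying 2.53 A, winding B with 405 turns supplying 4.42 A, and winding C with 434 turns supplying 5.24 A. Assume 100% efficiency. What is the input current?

V_A = 120 × 486/1495 = 39.010 V; V_B = 120 × 405/1495 = 32.508 V; V_C = 120 × 434/1495 = 34.836 V.
P_out = V_A I_A + V_B I_B + V_C I_C = 39.010×2.53 + 32.508×4.42 + 34.836×5.24 = 98.695 + 143.69 + 182.54 = 424.92 W.
Ideal ⇒ P_in = P_out, so I_in = P_out/V_in = 424.92/120 = 3.54 A.

I_in ≈ 3.54 A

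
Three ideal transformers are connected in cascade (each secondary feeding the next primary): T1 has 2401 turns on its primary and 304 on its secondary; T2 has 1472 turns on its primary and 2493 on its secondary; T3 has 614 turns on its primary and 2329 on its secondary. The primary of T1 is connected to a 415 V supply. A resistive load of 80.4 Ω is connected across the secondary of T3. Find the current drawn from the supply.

After T1: V = 415.00 × 304/2401 = 52.545 V.
After T2: V = 52.545 × 2493/1472 = 88.991 V.
After T3: V = 88.991 × 2329/614 = 337.56 V.
I_load = 337.56/80.4 = 4.1985 A, so P_out = 337.56 × 4.1985 = 1417.2 W.
All ideal ⇒ P_in = P_out, so I_supply = 1417.2/415 = 3.41 A.

I_supply ≈ 3.41 A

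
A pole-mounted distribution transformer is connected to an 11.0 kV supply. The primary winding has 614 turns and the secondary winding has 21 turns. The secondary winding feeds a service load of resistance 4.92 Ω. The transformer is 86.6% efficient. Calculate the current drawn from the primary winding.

V_s = 11000 × 21/614 = 376.22 V.
I_s = V_s/R = 376.22/4.92 = 76.468 A.
P_out = V_s I_s = 376.22 × 76.468 = 28769 W.
P_in = P_out/η = 28769/0.866 = 33220 W.
I_p = P_in/V_p = 33220/11000 = 3.02 A.

I_p ≈ 3.02 A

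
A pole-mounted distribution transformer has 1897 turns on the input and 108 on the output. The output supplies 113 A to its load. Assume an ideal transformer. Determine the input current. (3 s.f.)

I_in ≈ 6.43 A

For an ideal transformer I_in/I_out = N_out/N_in, so I_in = 113 × 108/1897 = 6.43 A.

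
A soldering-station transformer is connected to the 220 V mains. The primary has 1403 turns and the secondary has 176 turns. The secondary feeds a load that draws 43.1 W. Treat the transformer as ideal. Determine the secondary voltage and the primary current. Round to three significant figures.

V_s = V_p × N_s/N_p = 220 × 176/1403 = 27.598 V.
I_s = P/V_s = 43.1/27.598 = 1.5617 A.
I_p = I_s × N_s/N_p = 1.5617 × 176/1403 = 0.196 A.

V_s ≈ 27.6 V, I_p ≈ 0.196 A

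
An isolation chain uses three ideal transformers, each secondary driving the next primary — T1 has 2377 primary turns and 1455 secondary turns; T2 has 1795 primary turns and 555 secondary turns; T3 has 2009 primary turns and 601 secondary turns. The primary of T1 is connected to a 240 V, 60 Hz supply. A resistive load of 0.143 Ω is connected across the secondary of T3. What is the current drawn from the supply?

I_supply ≈ 5.38 A

After T1: V = 240.00 × 1455/2377 = 146.91 V.
After T2: V = 146.91 × 555/1795 = 45.423 V.
After T3: V = 45.423 × 601/2009 = 13.588 V.
I_load = 13.588/0.143 = 95.024 A, so P_out = 13.588 × 95.024 = 1291.2 W.
All ideal ⇒ P_in = P_out, so I_supply = 1291.2/240 = 5.38 A.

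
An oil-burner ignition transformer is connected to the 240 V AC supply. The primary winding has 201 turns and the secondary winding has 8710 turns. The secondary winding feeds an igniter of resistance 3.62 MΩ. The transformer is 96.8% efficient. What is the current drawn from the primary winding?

V_s = 240 × 8710/201 = 10400 V.
I_s = V_s/R = 10400/(3.62×10^6) = 0.0028729 A.
P_out = V_s I_s = 10400 × 0.0028729 = 29.878 W.
P_in = P_out/η = 29.878/0.968 = 30.866 W.
I_p = P_in/V_p = 30.866/240 = 0.129 A.

I_p ≈ 0.129 A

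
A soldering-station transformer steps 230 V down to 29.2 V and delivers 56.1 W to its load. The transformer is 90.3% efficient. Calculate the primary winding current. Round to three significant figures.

I_p ≈ 0.270 A

P_in = P_out/η = 56.1/0.903 = 62.126 W.
I_p = P_in/V_p = 62.126/230 = 0.270 A.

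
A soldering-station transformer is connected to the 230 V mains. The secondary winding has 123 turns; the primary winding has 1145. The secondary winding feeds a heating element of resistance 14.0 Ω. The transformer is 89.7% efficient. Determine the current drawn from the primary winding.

I_p ≈ 0.211 A

V_s = 230 × 123/1145 = 24.707 V.
I_s = V_s/R = 24.707/14.0 = 1.7648 A.
P_out = V_s I_s = 24.707 × 1.7648 = 43.604 W.
P_in = P_out/η = 43.604/0.897 = 48.611 W.
I_p = P_in/V_p = 48.611/230 = 0.211 A.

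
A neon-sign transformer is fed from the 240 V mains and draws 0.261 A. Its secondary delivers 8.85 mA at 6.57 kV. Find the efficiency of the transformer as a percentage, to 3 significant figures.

η ≈ 92.8%

P_in = 240 × 0.261 = 62.6400 W.
P_out = 6570 × 0.00885 = 58.1445 W.
η = P_out/P_in = 58.1445/62.6400 = 0.928.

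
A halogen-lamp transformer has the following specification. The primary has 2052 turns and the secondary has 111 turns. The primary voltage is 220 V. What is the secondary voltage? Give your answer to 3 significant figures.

V_s ≈ 11.9 V

V_s/V_p = N_s/N_p, so V_s = 220 × 111/2052 = 11.9 V.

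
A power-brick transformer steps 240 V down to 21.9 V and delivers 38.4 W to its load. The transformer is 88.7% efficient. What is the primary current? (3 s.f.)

P_in = P_out/η = 38.4/0.887 = 43.292 W.
I_p = P_in/V_p = 43.292/240 = 0.180 A.

I_p ≈ 0.180 A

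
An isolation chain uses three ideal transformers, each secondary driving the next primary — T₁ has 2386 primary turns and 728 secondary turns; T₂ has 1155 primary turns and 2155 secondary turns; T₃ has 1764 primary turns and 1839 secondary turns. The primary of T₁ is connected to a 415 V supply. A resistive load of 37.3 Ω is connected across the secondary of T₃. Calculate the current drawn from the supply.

I_supply ≈ 3.92 A

After T₁: V = 415.00 × 728/2386 = 126.62 V.
After T₂: V = 126.62 × 2155/1155 = 236.25 V.
After T₃: V = 236.25 × 1839/1764 = 246.30 V.
I_load = 246.30/37.3 = 6.6031 A, so P_out = 246.30 × 6.6031 = 1626.3 W.
All ideal ⇒ P_in = P_out, so I_supply = 1626.3/415 = 3.92 A.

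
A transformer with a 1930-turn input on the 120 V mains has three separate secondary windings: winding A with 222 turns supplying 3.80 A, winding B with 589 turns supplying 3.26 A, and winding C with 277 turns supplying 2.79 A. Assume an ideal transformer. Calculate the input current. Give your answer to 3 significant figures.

V_A = 120 × 222/1930 = 13.803 V; V_B = 120 × 589/1930 = 36.622 V; V_C = 120 × 277/1930 = 17.223 V.
P_out = V_A I_A + V_B I_B + V_C I_C = 13.803×3.80 + 36.622×3.26 + 17.223×2.79 = 52.452 + 119.39 + 48.052 = 219.89 W.
Ideal ⇒ P_in = P_out, so I_in = P_out/V_in = 219.89/120 = 1.83 A.

I_in ≈ 1.83 A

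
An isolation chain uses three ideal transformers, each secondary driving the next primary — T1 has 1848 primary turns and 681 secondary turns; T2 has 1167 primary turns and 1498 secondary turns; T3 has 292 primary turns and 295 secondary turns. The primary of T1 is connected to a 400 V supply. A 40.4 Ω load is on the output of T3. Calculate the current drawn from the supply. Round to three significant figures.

I_supply ≈ 2.26 A

After T1: V = 400.00 × 681/1848 = 147.40 V.
After T2: V = 147.40 × 1498/1167 = 189.21 V.
After T3: V = 189.21 × 295/292 = 191.15 V.
I_load = 191.15/40.4 = 4.7316 A, so P_out = 191.15 × 4.7316 = 904.46 W.
All ideal ⇒ P_in = P_out, so I_supply = 904.46/400 = 2.26 A.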